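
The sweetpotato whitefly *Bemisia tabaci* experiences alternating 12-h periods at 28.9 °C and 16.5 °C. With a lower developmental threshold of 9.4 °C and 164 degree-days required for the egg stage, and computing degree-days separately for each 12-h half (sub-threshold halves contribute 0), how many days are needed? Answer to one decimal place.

12.3 days

Day half: max(0, 28.9 − 9.4) × 0.5 = 19.5 × 0.5 = 9.75 DD.
Night half: max(0, 16.5 − 9.4) × 0.5 = 7.1 × 0.5 = 3.55 DD.
Per 24 h: 13.30 DD/day.
Duration = 164 / 13.30 = 12.331 ≈ 12.3 days.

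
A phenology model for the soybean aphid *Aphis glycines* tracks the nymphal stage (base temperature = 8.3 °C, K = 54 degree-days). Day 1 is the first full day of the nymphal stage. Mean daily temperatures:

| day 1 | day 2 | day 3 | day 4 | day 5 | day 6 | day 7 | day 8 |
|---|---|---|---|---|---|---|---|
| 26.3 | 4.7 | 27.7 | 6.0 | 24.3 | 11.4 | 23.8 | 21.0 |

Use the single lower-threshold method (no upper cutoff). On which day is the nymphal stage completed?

Daily DD above 8.3 °C: 18.0, 0.0, 19.4, 0.0, 16.0, 3.1, 15.5, 12.7.
Cumulative: 18.0, 18.0, 37.4, 37.4, 53.4, 56.5, 72.0, 84.7.
The total first reaches 54 DD on day 6.

day 6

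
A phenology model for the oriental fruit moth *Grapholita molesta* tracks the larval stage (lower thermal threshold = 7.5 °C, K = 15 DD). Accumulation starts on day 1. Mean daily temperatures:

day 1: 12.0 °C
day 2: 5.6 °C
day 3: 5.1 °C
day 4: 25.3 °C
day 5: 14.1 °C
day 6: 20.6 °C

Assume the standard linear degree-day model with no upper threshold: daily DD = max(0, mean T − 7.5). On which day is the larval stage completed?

day 4

Daily DD above 7.5 °C: 4.5, 0.0, 0.0, 17.8, 6.6, 13.1.
Cumulative: 4.5, 4.5, 4.5, 22.3, 28.9, 42.0.
The total first reaches 15 DD on day 4.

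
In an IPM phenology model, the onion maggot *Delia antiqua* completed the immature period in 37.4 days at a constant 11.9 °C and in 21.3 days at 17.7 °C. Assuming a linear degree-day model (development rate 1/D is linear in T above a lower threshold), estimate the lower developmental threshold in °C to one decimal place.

Under the model K = D·(T − T_b), so D₁·(T₁ − T_b) = D₂·(T₂ − T_b).
37.4·(11.9 − T_b) = 21.3·(17.7 − T_b)
T_b = (37.4·11.9 − 21.3·17.7) / (37.4 − 21.3) = 68.05 / 16.1 = 4.227 °C ≈ 4.2 °C.

4.2 °C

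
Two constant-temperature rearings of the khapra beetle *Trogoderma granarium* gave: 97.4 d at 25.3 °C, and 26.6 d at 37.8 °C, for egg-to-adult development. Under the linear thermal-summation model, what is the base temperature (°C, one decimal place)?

20.6 °C

Under the model K = D·(T − T_b), so D₁·(T₁ − T_b) = D₂·(T₂ − T_b).
97.4·(25.3 − T_b) = 26.6·(37.8 − T_b)
T_b = (97.4·25.3 − 26.6·37.8) / (97.4 − 26.6) = 1458.74 / 70.8 = 20.604 °C ≈ 20.6 °C.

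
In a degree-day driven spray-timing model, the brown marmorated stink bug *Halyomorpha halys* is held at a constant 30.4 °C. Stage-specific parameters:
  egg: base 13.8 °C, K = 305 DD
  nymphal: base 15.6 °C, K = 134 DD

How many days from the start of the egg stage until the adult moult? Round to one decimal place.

27.4 days

egg: 305 / (30.4 − 13.8) = 305 / 16.6 = 18.373 d.
nymphal: 134 / (30.4 − 15.6) = 134 / 14.8 = 9.054 d.
Sum = 27.428 ≈ 27.4 days.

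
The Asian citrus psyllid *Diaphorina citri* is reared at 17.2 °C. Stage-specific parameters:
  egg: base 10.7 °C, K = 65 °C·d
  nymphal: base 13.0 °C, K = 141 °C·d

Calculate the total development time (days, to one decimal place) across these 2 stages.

43.6 days

egg: 65 / (17.2 − 10.7) = 65 / 6.5 = 10.000 d.
nymphal: 141 / (17.2 − 13.0) = 141 / 4.2 = 33.571 d.
Sum = 43.571 ≈ 43.6 days.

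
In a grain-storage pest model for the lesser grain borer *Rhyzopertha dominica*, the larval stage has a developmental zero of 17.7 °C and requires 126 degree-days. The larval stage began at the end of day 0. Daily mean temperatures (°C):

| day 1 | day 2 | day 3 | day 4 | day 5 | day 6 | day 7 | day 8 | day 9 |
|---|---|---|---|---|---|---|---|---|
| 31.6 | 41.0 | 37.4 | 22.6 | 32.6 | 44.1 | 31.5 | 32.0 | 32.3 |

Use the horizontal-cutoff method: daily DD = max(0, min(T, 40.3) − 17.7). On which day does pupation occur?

Daily DD above 17.7 °C (capped at 22.6): 13.9, 22.6, 19.7, 4.9, 14.9, 22.6, 13.8, 14.3, 14.6.
Cumulative: 13.9, 36.5, 56.2, 61.1, 76.0, 98.6, 112.4, 126.7, 141.3.
The total first reaches 126 DD on day 8.

day 8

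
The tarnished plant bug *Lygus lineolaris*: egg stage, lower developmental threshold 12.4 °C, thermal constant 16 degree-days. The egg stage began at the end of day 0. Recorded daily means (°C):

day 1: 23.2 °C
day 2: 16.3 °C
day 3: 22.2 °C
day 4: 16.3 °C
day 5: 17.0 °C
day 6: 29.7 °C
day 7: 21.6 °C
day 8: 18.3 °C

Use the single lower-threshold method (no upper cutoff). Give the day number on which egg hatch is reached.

day 3

Daily DD above 12.4 °C: 10.8, 3.9, 9.8, 3.9, 4.6, 17.3, 9.2, 5.9.
Cumulative: 10.8, 14.7, 24.5, 28.4, 33.0, 50.3, 59.5, 65.4.
The total first reaches 16 DD on day 3.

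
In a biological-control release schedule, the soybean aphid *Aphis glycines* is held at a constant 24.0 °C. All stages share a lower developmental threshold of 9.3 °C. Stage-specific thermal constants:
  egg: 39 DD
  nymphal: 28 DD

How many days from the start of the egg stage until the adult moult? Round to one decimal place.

4.6 days

Daily accumulation at 24.0 °C = 24.0 − 9.3 = 14.7 DD/day.
Total K = 39 + 28 = 67 DD.
Total duration = 67 / 14.7 = 4.558 ≈ 4.6 days.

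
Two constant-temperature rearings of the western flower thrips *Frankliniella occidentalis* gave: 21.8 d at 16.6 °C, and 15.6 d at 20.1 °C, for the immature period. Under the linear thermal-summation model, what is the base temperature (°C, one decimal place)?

7.8 °C

Under the model K = D·(T − T_b), so D₁·(T₁ − T_b) = D₂·(T₂ − T_b).
21.8·(16.6 − T_b) = 15.6·(20.1 − T_b)
T_b = (21.8·16.6 − 15.6·20.1) / (21.8 − 15.6) = 48.32 / 6.2 = 7.794 °C ≈ 7.8 °C.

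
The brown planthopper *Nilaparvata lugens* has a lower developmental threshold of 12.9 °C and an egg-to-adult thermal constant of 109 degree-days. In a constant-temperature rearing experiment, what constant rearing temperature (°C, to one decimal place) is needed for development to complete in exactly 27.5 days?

Required daily accumulation = 109 / 27.5 = 3.964 DD/day.
T = T_base + 3.964 = 12.9 + 3.964 = 16.864 ≈ 16.9 °C.

16.9 °C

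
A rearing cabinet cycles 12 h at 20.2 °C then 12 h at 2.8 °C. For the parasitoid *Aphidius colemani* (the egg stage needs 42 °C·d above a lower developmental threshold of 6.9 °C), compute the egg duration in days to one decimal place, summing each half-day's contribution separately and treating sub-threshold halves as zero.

6.3 days

Day half: max(0, 20.2 − 6.9) × 0.5 = 13.3 × 0.5 = 6.65 DD.
Night half: max(0, 2.8 − 6.9) × 0.5 = 0.0 × 0.5 = 0.00 DD.
Per 24 h: 6.65 DD/day.
Duration = 42 / 6.65 = 6.316 ≈ 6.3 days.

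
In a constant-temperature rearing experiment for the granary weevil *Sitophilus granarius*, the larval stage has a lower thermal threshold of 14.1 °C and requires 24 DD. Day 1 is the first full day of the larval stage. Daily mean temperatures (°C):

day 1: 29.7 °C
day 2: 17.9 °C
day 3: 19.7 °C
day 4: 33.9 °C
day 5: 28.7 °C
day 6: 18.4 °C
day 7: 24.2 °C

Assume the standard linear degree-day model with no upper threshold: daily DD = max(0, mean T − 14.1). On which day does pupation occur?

day 3

Daily DD above 14.1 °C: 15.6, 3.8, 5.6, 19.8, 14.6, 4.3, 10.1.
Cumulative: 15.6, 19.4, 25.0, 44.8, 59.4, 63.7, 73.8.
The total first reaches 24 DD on day 3.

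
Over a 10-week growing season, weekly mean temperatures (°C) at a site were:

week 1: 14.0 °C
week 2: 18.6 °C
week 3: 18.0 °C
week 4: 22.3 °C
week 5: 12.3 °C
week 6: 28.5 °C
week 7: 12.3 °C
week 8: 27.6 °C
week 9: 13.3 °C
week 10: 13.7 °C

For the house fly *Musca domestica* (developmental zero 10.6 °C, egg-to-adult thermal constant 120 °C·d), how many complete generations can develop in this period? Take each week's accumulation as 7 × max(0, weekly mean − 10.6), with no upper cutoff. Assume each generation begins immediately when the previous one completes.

4 generations

Weekly DD (7 × max(0, T̄ − 10.6)): 23.8, 56.0, 51.8, 81.9, 11.9, 125.3, 11.9, 119.0, 18.9, 21.7.
Season total = 522.2 DD.
Complete generations = ⌊522.2 / 120⌋ = 4.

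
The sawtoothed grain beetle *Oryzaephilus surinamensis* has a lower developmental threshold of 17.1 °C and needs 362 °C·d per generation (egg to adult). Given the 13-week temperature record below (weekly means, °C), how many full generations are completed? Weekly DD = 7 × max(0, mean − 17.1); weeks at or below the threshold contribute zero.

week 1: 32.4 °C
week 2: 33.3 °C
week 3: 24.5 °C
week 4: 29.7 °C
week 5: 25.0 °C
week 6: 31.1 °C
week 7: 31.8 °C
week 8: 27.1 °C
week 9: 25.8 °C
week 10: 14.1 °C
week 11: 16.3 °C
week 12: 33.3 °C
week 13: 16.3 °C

2 generations

Weekly DD (7 × max(0, T̄ − 17.1)): 107.1, 113.4, 51.8, 88.2, 55.3, 98.0, 102.9, 70.0, 60.9, 0.0, 0.0, 113.4, 0.0.
Season total = 861.0 DD.
Complete generations = ⌊861.0 / 362⌋ = 2.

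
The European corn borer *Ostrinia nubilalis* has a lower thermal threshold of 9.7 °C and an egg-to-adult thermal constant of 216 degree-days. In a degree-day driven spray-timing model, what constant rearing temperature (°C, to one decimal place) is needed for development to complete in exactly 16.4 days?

Required daily accumulation = 216 / 16.4 = 13.171 DD/day.
T = T_base + 13.171 = 9.7 + 13.171 = 22.871 ≈ 22.9 °C.

22.9 °C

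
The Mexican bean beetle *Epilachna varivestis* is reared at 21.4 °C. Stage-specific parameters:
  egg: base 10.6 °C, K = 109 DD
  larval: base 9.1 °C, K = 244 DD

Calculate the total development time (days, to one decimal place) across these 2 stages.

29.9 days

egg: 109 / (21.4 − 10.6) = 109 / 10.8 = 10.093 d.
larval: 244 / (21.4 − 9.1) = 244 / 12.3 = 19.837 d.
Sum = 29.930 ≈ 29.9 days.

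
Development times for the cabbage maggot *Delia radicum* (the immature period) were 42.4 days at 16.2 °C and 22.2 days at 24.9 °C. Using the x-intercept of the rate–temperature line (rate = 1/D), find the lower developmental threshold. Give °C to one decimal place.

6.6 °C

Linear rate model ⇒ the product D·(T − T_b) is constant across temperatures.
42.4·(16.2 − T_b) = 22.2·(24.9 − T_b)
T_b = (42.4·16.2 − 22.2·24.9) / (42.4 − 22.2) = 134.10 / 20.2 = 6.639 °C ≈ 6.6 °C.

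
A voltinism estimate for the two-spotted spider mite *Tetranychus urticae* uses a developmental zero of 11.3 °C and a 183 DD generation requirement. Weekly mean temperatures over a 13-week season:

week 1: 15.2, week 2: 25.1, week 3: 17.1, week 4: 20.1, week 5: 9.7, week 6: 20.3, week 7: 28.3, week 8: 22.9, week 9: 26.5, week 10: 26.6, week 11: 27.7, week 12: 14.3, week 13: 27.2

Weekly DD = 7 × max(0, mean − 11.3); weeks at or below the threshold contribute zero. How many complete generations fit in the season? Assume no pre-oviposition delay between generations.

Weekly DD (7 × max(0, T̄ − 11.3)): 27.3, 96.6, 40.6, 61.6, 0.0, 63.0, 119.0, 81.2, 106.4, 107.1, 114.8, 21.0, 111.3.
Season total = 949.9 DD.
Complete generations = ⌊949.9 / 183⌋ = 5.

5 generations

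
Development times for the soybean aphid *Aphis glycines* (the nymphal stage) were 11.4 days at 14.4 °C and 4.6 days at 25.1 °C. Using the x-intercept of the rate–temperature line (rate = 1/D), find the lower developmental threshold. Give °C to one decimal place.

7.2 °C

Linear rate model ⇒ the product D·(T − T_b) is constant across temperatures.
11.4·(14.4 − T_b) = 4.6·(25.1 − T_b)
T_b = (11.4·14.4 − 4.6·25.1) / (11.4 − 4.6) = 48.70 / 6.8 = 7.162 °C ≈ 7.2 °C.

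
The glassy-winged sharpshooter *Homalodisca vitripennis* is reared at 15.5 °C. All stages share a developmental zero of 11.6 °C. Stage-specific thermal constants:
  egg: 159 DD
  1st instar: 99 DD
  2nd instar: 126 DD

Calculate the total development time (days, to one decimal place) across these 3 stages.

98.5 days

Daily accumulation at 15.5 °C = 15.5 − 11.6 = 3.9 DD/day.
Total K = 159 + 99 + 126 = 384 DD.
Total duration = 384 / 3.9 = 98.462 ≈ 98.5 days.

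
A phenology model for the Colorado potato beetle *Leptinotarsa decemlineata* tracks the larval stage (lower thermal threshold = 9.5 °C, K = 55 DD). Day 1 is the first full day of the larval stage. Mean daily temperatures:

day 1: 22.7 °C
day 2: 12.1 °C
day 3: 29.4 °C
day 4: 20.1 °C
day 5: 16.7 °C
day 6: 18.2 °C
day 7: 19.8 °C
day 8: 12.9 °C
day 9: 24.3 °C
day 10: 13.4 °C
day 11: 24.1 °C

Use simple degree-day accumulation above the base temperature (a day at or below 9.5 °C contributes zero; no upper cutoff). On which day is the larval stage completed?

day 6

Daily DD above 9.5 °C: 13.2, 2.6, 19.9, 10.6, 7.2, 8.7, 10.3, 3.4, 14.8, 3.9, 14.6.
Cumulative: 13.2, 15.8, 35.7, 46.3, 53.5, 62.2, 72.5, 75.9, 90.7, 94.6, 109.2.
The total first reaches 55 DD on day 6.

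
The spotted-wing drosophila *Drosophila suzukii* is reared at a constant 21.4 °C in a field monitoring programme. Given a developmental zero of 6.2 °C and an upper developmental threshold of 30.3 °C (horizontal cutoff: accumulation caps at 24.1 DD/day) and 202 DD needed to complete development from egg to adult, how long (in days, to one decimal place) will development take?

13.3 days

Daily accumulation = 21.4 − 6.2 = 15.2 DD/day.
Duration = 202 / 15.2 = 13.289 ≈ 13.3 days.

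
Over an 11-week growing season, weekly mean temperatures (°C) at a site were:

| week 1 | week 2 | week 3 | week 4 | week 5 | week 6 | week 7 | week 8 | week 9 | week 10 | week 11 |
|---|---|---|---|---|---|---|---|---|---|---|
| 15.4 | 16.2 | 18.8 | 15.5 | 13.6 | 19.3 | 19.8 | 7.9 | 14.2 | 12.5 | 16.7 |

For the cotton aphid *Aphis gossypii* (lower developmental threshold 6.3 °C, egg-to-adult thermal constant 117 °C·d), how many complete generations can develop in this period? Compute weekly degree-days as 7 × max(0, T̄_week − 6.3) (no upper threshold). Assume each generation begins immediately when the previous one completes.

6 generations

Weekly DD (7 × max(0, T̄ − 6.3)): 63.7, 69.3, 87.5, 64.4, 51.1, 91.0, 94.5, 11.2, 55.3, 43.4, 72.8.
Season total = 704.2 DD.
Complete generations = ⌊704.2 / 117⌋ = 6.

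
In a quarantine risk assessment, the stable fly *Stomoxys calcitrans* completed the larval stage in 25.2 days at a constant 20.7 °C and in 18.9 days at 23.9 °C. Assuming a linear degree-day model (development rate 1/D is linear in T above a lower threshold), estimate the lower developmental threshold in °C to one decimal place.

Linear rate model ⇒ the product D·(T − T_b) is constant across temperatures.
25.2·(20.7 − T_b) = 18.9·(23.9 − T_b)
T_b = (25.2·20.7 − 18.9·23.9) / (25.2 − 18.9) = 69.93 / 6.3 = 11.100 °C ≈ 11.1 °C.

11.1 °C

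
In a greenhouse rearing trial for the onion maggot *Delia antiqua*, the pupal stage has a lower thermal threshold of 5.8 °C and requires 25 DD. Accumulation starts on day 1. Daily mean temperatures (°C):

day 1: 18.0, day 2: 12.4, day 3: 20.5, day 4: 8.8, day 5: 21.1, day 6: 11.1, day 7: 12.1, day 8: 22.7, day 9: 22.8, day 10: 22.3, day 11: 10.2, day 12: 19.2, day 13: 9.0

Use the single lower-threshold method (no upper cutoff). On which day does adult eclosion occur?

Daily DD above 5.8 °C: 12.2, 6.6, 14.7, 3.0, 15.3, 5.3, 6.3, 16.9, 17.0, 16.5, 4.4, 13.4, 3.2.
Cumulative: 12.2, 18.8, 33.5, 36.5, 51.8, 57.1, 63.4, 80.3, 97.3, 113.8, 118.2, 131.6, 134.8.
The total first reaches 25 DD on day 3.

day 3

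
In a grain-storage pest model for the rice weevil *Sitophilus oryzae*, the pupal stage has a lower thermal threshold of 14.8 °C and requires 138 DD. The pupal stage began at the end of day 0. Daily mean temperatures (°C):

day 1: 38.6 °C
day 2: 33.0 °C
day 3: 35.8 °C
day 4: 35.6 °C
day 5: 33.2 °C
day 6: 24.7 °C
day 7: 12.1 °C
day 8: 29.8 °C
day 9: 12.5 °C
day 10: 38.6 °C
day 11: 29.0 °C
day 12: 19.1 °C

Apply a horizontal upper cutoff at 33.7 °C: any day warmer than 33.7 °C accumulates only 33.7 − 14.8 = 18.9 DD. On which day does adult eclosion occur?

Daily DD above 14.8 °C (capped at 18.9): 18.9, 18.2, 18.9, 18.9, 18.4, 9.9, 0.0, 15.0, 0.0, 18.9, 14.2, 4.3.
Cumulative: 18.9, 37.1, 56.0, 74.9, 93.3, 103.2, 103.2, 118.2, 118.2, 137.1, 151.3, 155.6.
The total first reaches 138 DD on day 11.

day 11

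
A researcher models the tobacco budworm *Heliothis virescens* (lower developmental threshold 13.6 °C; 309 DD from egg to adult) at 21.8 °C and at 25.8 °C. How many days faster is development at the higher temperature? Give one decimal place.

At 21.8 °C: 309 / (21.8 − 13.6) = 309 / 8.2 = 37.683 d.
At 25.8 °C: 309 / (25.8 − 13.6) = 309 / 12.2 = 25.328 d.
Difference = |37.683 − 25.328| = 12.355 ≈ 12.4 days.

12.4 days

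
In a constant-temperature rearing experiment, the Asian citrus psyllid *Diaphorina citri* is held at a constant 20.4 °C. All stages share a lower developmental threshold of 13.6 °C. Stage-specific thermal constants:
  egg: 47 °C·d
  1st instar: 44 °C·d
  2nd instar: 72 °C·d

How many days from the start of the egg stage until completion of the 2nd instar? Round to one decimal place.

24.0 days

Daily accumulation at 20.4 °C = 20.4 − 13.6 = 6.8 DD/day.
Total K = 47 + 44 + 72 = 163 DD.
Total duration = 163 / 6.8 = 23.971 ≈ 24.0 days.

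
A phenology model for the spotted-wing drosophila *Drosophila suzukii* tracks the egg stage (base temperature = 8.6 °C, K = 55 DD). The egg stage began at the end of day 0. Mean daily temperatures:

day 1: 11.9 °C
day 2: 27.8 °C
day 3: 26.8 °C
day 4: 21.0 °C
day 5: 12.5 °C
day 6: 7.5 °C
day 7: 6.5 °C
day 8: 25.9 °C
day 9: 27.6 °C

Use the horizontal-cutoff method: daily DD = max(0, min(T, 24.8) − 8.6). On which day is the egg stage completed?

Daily DD above 8.6 °C (capped at 16.2): 3.3, 16.2, 16.2, 12.4, 3.9, 0.0, 0.0, 16.2, 16.2.
Cumulative: 3.3, 19.5, 35.7, 48.1, 52.0, 52.0, 52.0, 68.2, 84.4.
The total first reaches 55 DD on day 8.

day 8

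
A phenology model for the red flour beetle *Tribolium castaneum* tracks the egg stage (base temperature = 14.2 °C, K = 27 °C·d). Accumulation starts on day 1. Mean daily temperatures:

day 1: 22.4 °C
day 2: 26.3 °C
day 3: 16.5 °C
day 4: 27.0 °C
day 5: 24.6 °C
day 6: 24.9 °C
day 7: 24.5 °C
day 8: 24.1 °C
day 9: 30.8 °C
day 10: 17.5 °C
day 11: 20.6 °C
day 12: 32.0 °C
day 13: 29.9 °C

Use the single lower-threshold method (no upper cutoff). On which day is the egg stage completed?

day 4

Daily DD above 14.2 °C: 8.2, 12.1, 2.3, 12.8, 10.4, 10.7, 10.3, 9.9, 16.6, 3.3, 6.4, 17.8, 15.7.
Cumulative: 8.2, 20.3, 22.6, 35.4, 45.8, 56.5, 66.8, 76.7, 93.3, 96.6, 103.0, 120.8, 136.5.
The total first reaches 27 DD on day 4.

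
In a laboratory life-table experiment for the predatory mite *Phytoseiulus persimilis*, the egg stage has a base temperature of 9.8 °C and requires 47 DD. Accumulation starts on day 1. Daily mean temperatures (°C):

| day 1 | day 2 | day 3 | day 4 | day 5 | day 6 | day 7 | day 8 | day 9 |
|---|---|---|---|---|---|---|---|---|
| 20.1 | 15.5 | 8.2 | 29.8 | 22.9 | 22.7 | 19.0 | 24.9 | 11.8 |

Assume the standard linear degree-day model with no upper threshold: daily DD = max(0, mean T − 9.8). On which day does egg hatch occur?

Daily DD above 9.8 °C: 10.3, 5.7, 0.0, 20.0, 13.1, 12.9, 9.2, 15.1, 2.0.
Cumulative: 10.3, 16.0, 16.0, 36.0, 49.1, 62.0, 71.2, 86.3, 88.3.
The total first reaches 47 DD on day 5.

day 5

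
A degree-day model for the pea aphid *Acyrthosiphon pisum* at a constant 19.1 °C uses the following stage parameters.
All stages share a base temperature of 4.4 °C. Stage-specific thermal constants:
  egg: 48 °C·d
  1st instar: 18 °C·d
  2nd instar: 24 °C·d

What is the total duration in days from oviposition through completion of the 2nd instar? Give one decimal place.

6.1 days

Daily accumulation at 19.1 °C = 19.1 − 4.4 = 14.7 DD/day.
Total K = 48 + 18 + 24 = 90 DD.
Total duration = 90 / 14.7 = 6.122 ≈ 6.1 days.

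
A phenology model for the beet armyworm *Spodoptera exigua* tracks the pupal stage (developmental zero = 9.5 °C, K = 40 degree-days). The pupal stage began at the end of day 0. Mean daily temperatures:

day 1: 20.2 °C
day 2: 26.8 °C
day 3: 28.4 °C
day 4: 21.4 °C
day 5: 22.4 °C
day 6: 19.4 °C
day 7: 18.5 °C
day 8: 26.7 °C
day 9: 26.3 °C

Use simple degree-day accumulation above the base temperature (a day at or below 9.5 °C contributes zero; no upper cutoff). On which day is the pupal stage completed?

Daily DD above 9.5 °C: 10.7, 17.3, 18.9, 11.9, 12.9, 9.9, 9.0, 17.2, 16.8.
Cumulative: 10.7, 28.0, 46.9, 58.8, 71.7, 81.6, 90.6, 107.8, 124.6.
The total first reaches 40 DD on day 3.

day 3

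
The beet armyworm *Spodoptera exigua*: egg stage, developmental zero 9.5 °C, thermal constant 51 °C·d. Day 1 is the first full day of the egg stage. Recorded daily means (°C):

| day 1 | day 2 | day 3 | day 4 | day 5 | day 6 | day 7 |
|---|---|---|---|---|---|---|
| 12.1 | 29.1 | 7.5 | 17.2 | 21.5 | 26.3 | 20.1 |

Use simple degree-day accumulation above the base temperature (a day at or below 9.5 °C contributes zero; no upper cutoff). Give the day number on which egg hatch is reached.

Daily DD above 9.5 °C: 2.6, 19.6, 0.0, 7.7, 12.0, 16.8, 10.6.
Cumulative: 2.6, 22.2, 22.2, 29.9, 41.9, 58.7, 69.3.
The total first reaches 51 DD on day 6.

day 6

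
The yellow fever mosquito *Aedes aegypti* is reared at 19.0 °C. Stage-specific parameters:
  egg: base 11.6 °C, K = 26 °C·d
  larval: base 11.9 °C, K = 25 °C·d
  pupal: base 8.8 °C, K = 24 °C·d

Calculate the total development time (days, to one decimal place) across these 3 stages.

egg: 26 / (19.0 − 11.6) = 26 / 7.4 = 3.514 d.
larval: 25 / (19.0 − 11.9) = 25 / 7.1 = 3.521 d.
pupal: 24 / (19.0 − 8.8) = 24 / 10.2 = 2.353 d.
Sum = 9.388 ≈ 9.4 days.

9.4 days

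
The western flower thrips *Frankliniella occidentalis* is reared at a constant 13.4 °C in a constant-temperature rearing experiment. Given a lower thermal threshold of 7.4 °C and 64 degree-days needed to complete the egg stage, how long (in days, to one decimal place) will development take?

Daily accumulation = 13.4 − 7.4 = 6.0 DD/day.
Duration = 64 / 6.0 = 10.667 ≈ 10.7 days.

10.7 days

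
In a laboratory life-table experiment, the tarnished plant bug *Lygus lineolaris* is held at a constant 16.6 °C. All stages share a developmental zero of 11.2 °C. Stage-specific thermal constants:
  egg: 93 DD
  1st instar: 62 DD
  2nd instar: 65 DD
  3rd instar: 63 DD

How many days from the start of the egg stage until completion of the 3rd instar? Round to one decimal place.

52.4 days

Daily accumulation at 16.6 °C = 16.6 − 11.2 = 5.4 DD/day.
Total K = 93 + 62 + 65 + 63 = 283 DD.
Total duration = 283 / 5.4 = 52.407 ≈ 52.4 days.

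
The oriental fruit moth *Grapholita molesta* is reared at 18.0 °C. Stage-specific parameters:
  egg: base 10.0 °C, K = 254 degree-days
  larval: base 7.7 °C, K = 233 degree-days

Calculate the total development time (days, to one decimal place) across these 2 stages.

54.4 days

egg: 254 / (18.0 − 10.0) = 254 / 8.0 = 31.750 d.
larval: 233 / (18.0 − 7.7) = 233 / 10.3 = 22.621 d.
Sum = 54.371 ≈ 54.4 days.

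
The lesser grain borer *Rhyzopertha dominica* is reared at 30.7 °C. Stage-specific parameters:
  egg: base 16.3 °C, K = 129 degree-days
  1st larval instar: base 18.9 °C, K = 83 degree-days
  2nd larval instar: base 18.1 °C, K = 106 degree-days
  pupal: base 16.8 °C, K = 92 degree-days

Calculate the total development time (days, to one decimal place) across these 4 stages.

31.0 days

egg: 129 / (30.7 − 16.3) = 129 / 14.4 = 8.958 d.
1st larval instar: 83 / (30.7 − 18.9) = 83 / 11.8 = 7.034 d.
2nd larval instar: 106 / (30.7 − 18.1) = 106 / 12.6 = 8.413 d.
pupal: 92 / (30.7 − 16.8) = 92 / 13.9 = 6.619 d.
Sum = 31.024 ≈ 31.0 days.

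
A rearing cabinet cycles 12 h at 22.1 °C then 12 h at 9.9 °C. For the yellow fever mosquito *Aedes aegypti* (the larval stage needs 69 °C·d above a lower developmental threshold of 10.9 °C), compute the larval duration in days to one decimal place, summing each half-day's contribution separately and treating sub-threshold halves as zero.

12.3 days

Day half: max(0, 22.1 − 10.9) × 0.5 = 11.2 × 0.5 = 5.60 DD.
Night half: max(0, 9.9 − 10.9) × 0.5 = 0.0 × 0.5 = 0.00 DD.
Per 24 h: 5.60 DD/day.
Duration = 69 / 5.60 = 12.321 ≈ 12.3 days.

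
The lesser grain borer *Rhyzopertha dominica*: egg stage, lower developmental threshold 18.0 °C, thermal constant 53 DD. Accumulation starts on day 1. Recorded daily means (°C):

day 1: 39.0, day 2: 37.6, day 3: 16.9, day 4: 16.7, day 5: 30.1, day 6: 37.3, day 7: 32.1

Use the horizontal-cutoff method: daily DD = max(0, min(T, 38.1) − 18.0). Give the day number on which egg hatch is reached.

Daily DD above 18.0 °C (capped at 20.1): 20.1, 19.6, 0.0, 0.0, 12.1, 19.3, 14.1.
Cumulative: 20.1, 39.7, 39.7, 39.7, 51.8, 71.1, 85.2.
The total first reaches 53 DD on day 6.

day 6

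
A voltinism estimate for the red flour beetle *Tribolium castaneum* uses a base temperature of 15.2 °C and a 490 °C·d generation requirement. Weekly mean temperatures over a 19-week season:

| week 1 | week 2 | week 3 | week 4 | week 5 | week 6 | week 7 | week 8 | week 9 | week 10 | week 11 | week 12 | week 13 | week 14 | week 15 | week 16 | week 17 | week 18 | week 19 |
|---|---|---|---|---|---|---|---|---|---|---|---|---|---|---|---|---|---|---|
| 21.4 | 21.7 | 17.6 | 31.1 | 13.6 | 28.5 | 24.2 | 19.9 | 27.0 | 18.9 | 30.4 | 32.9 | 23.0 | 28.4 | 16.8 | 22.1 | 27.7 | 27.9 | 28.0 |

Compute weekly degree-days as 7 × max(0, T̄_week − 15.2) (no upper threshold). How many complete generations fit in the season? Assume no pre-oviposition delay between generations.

2 generations

Weekly DD (7 × max(0, T̄ − 15.2)): 43.4, 45.5, 16.8, 111.3, 0.0, 93.1, 63.0, 32.9, 82.6, 25.9, 106.4, 123.9, 54.6, 92.4, 11.2, 48.3, 87.5, 88.9, 89.6.
Season total = 1217.3 DD.
Complete generations = ⌊1217.3 / 490⌋ = 2.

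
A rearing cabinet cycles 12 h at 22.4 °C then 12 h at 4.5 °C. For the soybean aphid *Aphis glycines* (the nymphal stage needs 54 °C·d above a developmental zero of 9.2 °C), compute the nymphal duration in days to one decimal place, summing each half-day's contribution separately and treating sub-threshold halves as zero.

8.2 days

Day half: max(0, 22.4 − 9.2) × 0.5 = 13.2 × 0.5 = 6.60 DD.
Night half: max(0, 4.5 − 9.2) × 0.5 = 0.0 × 0.5 = 0.00 DD.
Per 24 h: 6.60 DD/day.
Duration = 54 / 6.60 = 8.182 ≈ 8.2 days.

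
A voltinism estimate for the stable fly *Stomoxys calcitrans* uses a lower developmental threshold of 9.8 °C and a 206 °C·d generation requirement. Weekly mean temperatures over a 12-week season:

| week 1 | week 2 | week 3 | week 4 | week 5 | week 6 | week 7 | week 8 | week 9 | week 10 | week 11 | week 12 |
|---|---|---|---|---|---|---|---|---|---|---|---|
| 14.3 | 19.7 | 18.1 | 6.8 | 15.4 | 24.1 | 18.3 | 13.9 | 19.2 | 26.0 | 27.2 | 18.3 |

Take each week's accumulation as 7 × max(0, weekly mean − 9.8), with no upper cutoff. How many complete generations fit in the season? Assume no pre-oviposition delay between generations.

3 generations

Weekly DD (7 × max(0, T̄ − 9.8)): 31.5, 69.3, 58.1, 0.0, 39.2, 100.1, 59.5, 28.7, 65.8, 113.4, 121.8, 59.5.
Season total = 746.9 DD.
Complete generations = ⌊746.9 / 206⌋ = 3.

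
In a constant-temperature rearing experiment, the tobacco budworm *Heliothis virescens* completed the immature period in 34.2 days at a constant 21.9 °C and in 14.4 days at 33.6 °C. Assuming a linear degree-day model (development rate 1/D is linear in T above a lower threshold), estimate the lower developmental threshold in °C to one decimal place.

13.4 °C

Equal thermal constants: D₁(T₁ − T_b) = D₂(T₂ − T_b).
34.2·(21.9 − T_b) = 14.4·(33.6 − T_b)
T_b = (34.2·21.9 − 14.4·33.6) / (34.2 − 14.4) = 265.14 / 19.8 = 13.391 °C ≈ 13.4 °C.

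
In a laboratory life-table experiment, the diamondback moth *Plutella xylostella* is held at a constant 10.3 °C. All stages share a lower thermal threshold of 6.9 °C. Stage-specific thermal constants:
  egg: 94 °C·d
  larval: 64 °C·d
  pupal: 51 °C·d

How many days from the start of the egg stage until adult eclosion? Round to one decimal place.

61.5 days

Daily accumulation at 10.3 °C = 10.3 − 6.9 = 3.4 DD/day.
Total K = 94 + 64 + 51 = 209 DD.
Total duration = 209 / 3.4 = 61.471 ≈ 61.5 days.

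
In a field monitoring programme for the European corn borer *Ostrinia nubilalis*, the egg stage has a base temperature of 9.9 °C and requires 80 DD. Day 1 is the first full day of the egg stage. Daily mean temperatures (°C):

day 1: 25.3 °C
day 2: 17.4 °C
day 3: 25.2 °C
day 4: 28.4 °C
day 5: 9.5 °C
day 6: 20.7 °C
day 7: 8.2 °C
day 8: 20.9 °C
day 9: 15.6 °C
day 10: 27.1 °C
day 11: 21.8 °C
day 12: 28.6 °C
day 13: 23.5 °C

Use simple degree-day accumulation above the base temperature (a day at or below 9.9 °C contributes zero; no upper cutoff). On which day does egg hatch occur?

day 9

Daily DD above 9.9 °C: 15.4, 7.5, 15.3, 18.5, 0.0, 10.8, 0.0, 11.0, 5.7, 17.2, 11.9, 18.7, 13.6.
Cumulative: 15.4, 22.9, 38.2, 56.7, 56.7, 67.5, 67.5, 78.5, 84.2, 101.4, 113.3, 132.0, 145.6.
The total first reaches 80 DD on day 9.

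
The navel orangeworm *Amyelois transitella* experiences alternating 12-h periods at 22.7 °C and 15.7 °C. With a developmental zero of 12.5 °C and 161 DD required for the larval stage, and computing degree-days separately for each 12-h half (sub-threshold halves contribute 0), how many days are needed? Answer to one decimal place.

24.0 days

Day half: max(0, 22.7 − 12.5) × 0.5 = 10.2 × 0.5 = 5.10 DD.
Night half: max(0, 15.7 − 12.5) × 0.5 = 3.2 × 0.5 = 1.60 DD.
Per 24 h: 6.70 DD/day.
Duration = 161 / 6.70 = 24.030 ≈ 24.0 days.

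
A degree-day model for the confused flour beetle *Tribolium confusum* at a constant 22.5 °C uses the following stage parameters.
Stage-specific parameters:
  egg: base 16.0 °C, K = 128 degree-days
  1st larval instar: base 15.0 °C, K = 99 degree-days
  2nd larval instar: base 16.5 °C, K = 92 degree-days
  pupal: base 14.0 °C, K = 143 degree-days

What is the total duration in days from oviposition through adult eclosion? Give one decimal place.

egg: 128 / (22.5 − 16.0) = 128 / 6.5 = 19.692 d.
1st larval instar: 99 / (22.5 − 15.0) = 99 / 7.5 = 13.200 d.
2nd larval instar: 92 / (22.5 − 16.5) = 92 / 6.0 = 15.333 d.
pupal: 143 / (22.5 − 14.0) = 143 / 8.5 = 16.824 d.
Sum = 65.049 ≈ 65.0 days.

65.0 days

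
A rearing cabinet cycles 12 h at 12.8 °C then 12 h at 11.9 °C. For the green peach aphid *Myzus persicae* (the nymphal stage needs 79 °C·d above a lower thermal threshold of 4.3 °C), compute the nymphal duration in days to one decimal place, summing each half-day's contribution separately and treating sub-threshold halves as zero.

Day half: max(0, 12.8 − 4.3) × 0.5 = 8.5 × 0.5 = 4.25 DD.
Night half: max(0, 11.9 − 4.3) × 0.5 = 7.6 × 0.5 = 3.80 DD.
Per 24 h: 8.05 DD/day.
Duration = 79 / 8.05 = 9.814 ≈ 9.8 days.

9.8 days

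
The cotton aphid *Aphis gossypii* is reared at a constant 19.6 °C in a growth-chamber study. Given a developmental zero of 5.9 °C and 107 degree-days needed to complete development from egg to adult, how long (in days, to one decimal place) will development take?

7.8 days

Daily accumulation = 19.6 − 5.9 = 13.7 DD/day.
Duration = 107 / 13.7 = 7.810 ≈ 7.8 days.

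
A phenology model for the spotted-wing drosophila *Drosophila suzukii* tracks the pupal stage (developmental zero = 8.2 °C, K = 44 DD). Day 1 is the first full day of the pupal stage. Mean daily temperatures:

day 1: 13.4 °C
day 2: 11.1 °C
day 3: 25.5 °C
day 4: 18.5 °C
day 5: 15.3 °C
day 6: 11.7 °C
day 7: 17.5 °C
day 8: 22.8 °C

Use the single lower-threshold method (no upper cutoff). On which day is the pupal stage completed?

Daily DD above 8.2 °C: 5.2, 2.9, 17.3, 10.3, 7.1, 3.5, 9.3, 14.6.
Cumulative: 5.2, 8.1, 25.4, 35.7, 42.8, 46.3, 55.6, 70.2.
The total first reaches 44 DD on day 6.

day 6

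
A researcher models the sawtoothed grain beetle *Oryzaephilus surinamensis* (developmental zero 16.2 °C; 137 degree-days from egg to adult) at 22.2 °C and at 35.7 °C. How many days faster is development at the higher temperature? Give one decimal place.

15.8 days

At 22.2 °C: 137 / (22.2 − 16.2) = 137 / 6.0 = 22.833 d.
At 35.7 °C: 137 / (35.7 − 16.2) = 137 / 19.5 = 7.026 d.
Difference = |22.833 − 7.026| = 15.808 ≈ 15.8 days.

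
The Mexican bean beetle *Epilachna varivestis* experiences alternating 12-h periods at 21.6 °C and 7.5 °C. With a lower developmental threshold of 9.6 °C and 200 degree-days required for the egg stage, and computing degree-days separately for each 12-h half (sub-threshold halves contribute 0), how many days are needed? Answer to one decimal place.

Day half: max(0, 21.6 − 9.6) × 0.5 = 12.0 × 0.5 = 6.00 DD.
Night half: max(0, 7.5 − 9.6) × 0.5 = 0.0 × 0.5 = 0.00 DD.
Per 24 h: 6.00 DD/day.
Duration = 200 / 6.00 = 33.333 ≈ 33.3 days.

33.3 days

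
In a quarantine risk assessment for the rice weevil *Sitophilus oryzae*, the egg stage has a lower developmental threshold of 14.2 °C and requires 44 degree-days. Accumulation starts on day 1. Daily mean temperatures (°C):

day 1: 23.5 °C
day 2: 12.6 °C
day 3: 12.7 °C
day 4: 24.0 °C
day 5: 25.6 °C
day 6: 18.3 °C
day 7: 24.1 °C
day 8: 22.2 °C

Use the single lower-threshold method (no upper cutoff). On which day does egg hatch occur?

Daily DD above 14.2 °C: 9.3, 0.0, 0.0, 9.8, 11.4, 4.1, 9.9, 8.0.
Cumulative: 9.3, 9.3, 9.3, 19.1, 30.5, 34.6, 44.5, 52.5.
The total first reaches 44 DD on day 7.

day 7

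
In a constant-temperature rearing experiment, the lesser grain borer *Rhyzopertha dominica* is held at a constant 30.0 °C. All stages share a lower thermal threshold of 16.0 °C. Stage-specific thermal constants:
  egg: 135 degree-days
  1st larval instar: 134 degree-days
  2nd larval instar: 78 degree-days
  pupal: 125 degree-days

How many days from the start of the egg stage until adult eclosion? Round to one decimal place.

Daily accumulation at 30.0 °C = 30.0 − 16.0 = 14.0 DD/day.
Total K = 135 + 134 + 78 + 125 = 472 DD.
Total duration = 472 / 14.0 = 33.714 ≈ 33.7 days.

33.7 days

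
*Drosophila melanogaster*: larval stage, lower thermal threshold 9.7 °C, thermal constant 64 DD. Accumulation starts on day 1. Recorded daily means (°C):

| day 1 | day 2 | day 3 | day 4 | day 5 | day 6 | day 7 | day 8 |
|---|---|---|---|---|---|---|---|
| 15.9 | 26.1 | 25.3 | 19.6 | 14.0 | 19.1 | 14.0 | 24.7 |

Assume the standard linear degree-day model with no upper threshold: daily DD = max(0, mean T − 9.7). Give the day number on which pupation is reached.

day 7

Daily DD above 9.7 °C: 6.2, 16.4, 15.6, 9.9, 4.3, 9.4, 4.3, 15.0.
Cumulative: 6.2, 22.6, 38.2, 48.1, 52.4, 61.8, 66.1, 81.1.
The total first reaches 64 DD on day 7.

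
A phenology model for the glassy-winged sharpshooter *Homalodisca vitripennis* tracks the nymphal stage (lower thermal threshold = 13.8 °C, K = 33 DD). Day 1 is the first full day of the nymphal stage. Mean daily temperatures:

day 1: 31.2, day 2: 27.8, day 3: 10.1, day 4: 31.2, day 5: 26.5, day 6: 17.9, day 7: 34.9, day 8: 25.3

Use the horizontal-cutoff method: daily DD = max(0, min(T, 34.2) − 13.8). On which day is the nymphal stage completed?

day 4

Daily DD above 13.8 °C (capped at 20.4): 17.4, 14.0, 0.0, 17.4, 12.7, 4.1, 20.4, 11.5.
Cumulative: 17.4, 31.4, 31.4, 48.8, 61.5, 65.6, 86.0, 97.5.
The total first reaches 33 DD on day 4.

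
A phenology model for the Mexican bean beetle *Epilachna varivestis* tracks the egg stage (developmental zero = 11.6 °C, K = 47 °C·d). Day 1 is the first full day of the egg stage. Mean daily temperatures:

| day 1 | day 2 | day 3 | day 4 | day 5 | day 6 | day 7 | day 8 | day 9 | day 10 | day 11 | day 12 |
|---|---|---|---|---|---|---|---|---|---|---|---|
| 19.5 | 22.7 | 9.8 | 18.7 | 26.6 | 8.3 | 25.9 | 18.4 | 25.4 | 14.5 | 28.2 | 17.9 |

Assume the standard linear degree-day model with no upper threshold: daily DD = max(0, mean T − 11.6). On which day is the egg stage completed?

day 7

Daily DD above 11.6 °C: 7.9, 11.1, 0.0, 7.1, 15.0, 0.0, 14.3, 6.8, 13.8, 2.9, 16.6, 6.3.
Cumulative: 7.9, 19.0, 19.0, 26.1, 41.1, 41.1, 55.4, 62.2, 76.0, 78.9, 95.5, 101.8.
The total first reaches 47 DD on day 7.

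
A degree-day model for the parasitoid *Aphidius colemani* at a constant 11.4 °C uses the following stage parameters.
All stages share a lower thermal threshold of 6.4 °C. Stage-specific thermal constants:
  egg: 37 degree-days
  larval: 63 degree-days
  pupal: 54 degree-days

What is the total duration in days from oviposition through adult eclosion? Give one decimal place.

30.8 days

Daily accumulation at 11.4 °C = 11.4 − 6.4 = 5.0 DD/day.
Total K = 37 + 63 + 54 = 154 DD.
Total duration = 154 / 5.0 = 30.800 ≈ 30.8 days.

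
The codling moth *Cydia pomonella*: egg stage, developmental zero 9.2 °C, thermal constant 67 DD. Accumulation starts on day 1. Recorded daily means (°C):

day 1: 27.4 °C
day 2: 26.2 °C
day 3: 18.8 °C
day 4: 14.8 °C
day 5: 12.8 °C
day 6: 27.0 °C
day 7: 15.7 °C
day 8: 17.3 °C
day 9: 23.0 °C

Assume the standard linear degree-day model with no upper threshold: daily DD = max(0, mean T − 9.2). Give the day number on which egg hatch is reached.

day 6

Daily DD above 9.2 °C: 18.2, 17.0, 9.6, 5.6, 3.6, 17.8, 6.5, 8.1, 13.8.
Cumulative: 18.2, 35.2, 44.8, 50.4, 54.0, 71.8, 78.3, 86.4, 100.2.
The total first reaches 67 DD on day 6.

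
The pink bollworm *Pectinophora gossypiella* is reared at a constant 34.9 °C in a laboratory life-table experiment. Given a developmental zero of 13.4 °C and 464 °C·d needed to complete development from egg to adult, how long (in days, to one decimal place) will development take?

21.6 days

Daily accumulation = 34.9 − 13.4 = 21.5 DD/day.
Duration = 464 / 21.5 = 21.581 ≈ 21.6 days.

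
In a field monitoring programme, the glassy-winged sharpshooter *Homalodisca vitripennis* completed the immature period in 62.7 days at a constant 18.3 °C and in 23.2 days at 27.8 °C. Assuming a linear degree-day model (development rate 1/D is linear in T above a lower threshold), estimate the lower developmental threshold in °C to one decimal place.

Linear rate model ⇒ the product D·(T − T_b) is constant across temperatures.
62.7·(18.3 − T_b) = 23.2·(27.8 − T_b)
T_b = (62.7·18.3 − 23.2·27.8) / (62.7 − 23.2) = 502.45 / 39.5 = 12.720 °C ≈ 12.7 °C.

12.7 °C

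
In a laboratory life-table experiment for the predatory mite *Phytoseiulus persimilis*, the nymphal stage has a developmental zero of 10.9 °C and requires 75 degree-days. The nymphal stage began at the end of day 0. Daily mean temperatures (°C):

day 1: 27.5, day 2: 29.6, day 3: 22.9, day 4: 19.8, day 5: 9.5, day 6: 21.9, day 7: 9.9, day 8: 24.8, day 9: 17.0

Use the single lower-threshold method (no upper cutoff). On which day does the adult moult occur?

day 8

Daily DD above 10.9 °C: 16.6, 18.7, 12.0, 8.9, 0.0, 11.0, 0.0, 13.9, 6.1.
Cumulative: 16.6, 35.3, 47.3, 56.2, 56.2, 67.2, 67.2, 81.1, 87.2.
The total first reaches 75 DD on day 8.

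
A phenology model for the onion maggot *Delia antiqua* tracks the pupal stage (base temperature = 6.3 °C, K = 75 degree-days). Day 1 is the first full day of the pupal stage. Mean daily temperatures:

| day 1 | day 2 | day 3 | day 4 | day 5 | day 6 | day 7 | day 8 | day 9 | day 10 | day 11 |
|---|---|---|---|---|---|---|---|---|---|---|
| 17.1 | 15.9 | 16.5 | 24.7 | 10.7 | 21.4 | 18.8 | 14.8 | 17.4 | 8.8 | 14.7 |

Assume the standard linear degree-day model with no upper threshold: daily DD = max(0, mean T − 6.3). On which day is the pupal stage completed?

day 7

Daily DD above 6.3 °C: 10.8, 9.6, 10.2, 18.4, 4.4, 15.1, 12.5, 8.5, 11.1, 2.5, 8.4.
Cumulative: 10.8, 20.4, 30.6, 49.0, 53.4, 68.5, 81.0, 89.5, 100.6, 103.1, 111.5.
The total first reaches 75 DD on day 7.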